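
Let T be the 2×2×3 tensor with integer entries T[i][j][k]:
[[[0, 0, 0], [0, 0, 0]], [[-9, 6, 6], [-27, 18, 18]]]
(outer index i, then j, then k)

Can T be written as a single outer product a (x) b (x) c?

If T = a (x) b (x) c then every fibre of T is a multiple of the corresponding factor, so read the factors off the fibres through the nonzero entry T[1,0,0] = -9.
The mode-1 fibre T[:,0,0] = [0, -9] gives a = (0, 1) (primitive direction); the mode-2 fibre T[1,:,0] = [-9, -27] gives b = (1, 3); then c[k] = T[1,0,k] / (a[1]·b[0]) = [-9, 6, 6] / 1 = (-9, 6, 6).
Expanding (0, 1) (x) (1, 3) (x) (-9, 6, 6) reproduces all 12 entries of T, so T = (0, 1) (x) (1, 3) (x) (-9, 6, 6) and rank(T) ≤ 1.
Equivalently every frontal slice T[:,:,k] is c[k] times the rank-1 matrix (0, 1) (x) (1, 3). So T has rank 1 (it is nonzero).

Yes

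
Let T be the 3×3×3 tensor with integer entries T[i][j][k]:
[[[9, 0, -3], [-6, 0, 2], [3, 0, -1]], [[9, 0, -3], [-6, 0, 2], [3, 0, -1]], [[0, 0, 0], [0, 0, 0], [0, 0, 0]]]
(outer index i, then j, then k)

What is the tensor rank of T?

1

Lower bound: T ≠ 0 (e.g. T[0,0,0] = 9), so rank(T) ≥ 1.
Upper bound: if T = a ∘ b ∘ c then every fibre of T is a multiple of the corresponding factor, so read the factors off the fibres through the nonzero entry T[0,0,0] = 9.
The mode-1 fibre T[:,0,0] = [9, 9, 0] gives a = [1, 1, 0] (primitive direction); the mode-2 fibre T[0,:,0] = [9, -6, 3] gives b = [3, -2, 1]; then c[k] = T[0,0,k] / (a[0]·b[0]) = [9, 0, -3] / 3 = [3, 0, -1].
Expanding [1, 1, 0] ∘ [3, -2, 1] ∘ [3, 0, -1] reproduces all 27 entries of T, so T = [1, 1, 0] ∘ [3, -2, 1] ∘ [3, 0, -1] and rank(T) ≤ 1.
These bounds meet, so rank(T) = 1.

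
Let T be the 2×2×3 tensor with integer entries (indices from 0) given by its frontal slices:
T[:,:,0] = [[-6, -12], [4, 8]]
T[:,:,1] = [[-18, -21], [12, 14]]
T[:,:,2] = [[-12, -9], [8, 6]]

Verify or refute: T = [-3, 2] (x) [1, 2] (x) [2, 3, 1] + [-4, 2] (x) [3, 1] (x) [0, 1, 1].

Reconstruct entry (0,0,1) from the claimed factors: Σₗ aₗ[0]bₗ[0]cₗ[1] = (-3)·(1)·(3) + (-4)·(3)·(1) = -21, but T[0,0,1] = -18. The claim is false.

No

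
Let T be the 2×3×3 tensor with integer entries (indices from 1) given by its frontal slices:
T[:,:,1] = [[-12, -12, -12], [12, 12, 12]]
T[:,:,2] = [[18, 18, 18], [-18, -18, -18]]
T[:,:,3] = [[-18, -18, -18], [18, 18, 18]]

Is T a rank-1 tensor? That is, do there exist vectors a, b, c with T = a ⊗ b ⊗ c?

Yes

The mode-1 fibre T[:,1,1] = [-12, 12] gives a = [1, -1] (primitive direction); the mode-2 fibre T[1,:,1] = [-12, -12, -12] gives b = [1, 1, 1]; then c[k] = T[1,1,k] / (a[1]·b[1]) = [-12, 18, -18] / 1 = [-12, 18, -18].
Expanding [1, -1] ⊗ [1, 1, 1] ⊗ [-12, 18, -18] reproduces all 18 entries of T, so T = [1, -1] ⊗ [1, 1, 1] ⊗ [-12, 18, -18] and rank(T) ≤ 1.
Equivalently every frontal slice T[:,:,k] is c[k] times the rank-1 matrix [1, -1] ⊗ [1, 1, 1]. So T has rank 1 (it is nonzero).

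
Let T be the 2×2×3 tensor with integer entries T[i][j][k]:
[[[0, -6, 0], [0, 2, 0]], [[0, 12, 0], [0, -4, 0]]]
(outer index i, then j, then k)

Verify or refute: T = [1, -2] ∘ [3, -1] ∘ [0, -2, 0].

Reconstruct entrywise from the claimed factors. For example, T[0,0,0] = 0 and Σₗ aₗ[0]bₗ[0]cₗ[0] = (1)·(3)·(0) = 0; checking all 12 entries, every one matches. The claim holds.

Yes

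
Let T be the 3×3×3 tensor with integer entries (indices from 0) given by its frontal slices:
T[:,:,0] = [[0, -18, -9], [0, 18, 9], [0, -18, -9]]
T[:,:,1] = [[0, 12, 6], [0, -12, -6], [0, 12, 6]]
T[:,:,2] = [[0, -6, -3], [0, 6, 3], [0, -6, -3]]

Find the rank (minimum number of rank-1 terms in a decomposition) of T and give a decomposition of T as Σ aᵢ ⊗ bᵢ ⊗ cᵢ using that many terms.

Lower bound: T ≠ 0 (e.g. T[0,1,0] = -18), so rank(T) ≥ 1.
Upper bound: the mode-1 fibre T[:,1,0] = [-18, 18, -18] gives a = [1, -1, 1] (primitive direction); the mode-2 fibre T[0,:,0] = [0, -18, -9] gives b = [0, 2, 1]; then c[k] = T[0,1,k] / (a[0]·b[1]) = [-18, 12, -6] / 2 = [-9, 6, -3].
Expanding [1, -1, 1] ⊗ [0, 2, 1] ⊗ [-9, 6, -3] reproduces all 27 entries of T, so T = [1, -1, 1] ⊗ [0, 2, 1] ⊗ [-9, 6, -3] and rank(T) ≤ 1.
These bounds meet, so rank(T) = 1.

rank(T) = 1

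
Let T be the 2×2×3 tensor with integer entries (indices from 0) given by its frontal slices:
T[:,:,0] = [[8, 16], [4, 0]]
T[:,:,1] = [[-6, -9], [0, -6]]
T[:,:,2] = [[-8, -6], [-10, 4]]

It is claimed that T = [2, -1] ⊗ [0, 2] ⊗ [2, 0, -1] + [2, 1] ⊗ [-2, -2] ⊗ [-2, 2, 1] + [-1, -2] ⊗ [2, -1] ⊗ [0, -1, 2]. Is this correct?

Yes

Reconstruct entrywise from the claimed factors. For example, T[0,1,0] = 16 and Σₗ aₗ[0]bₗ[1]cₗ[0] = (2)·(2)·(2) + (2)·(-2)·(-2) + (-1)·(-1)·(0) = 16; checking all 12 entries, every one matches. The claim holds.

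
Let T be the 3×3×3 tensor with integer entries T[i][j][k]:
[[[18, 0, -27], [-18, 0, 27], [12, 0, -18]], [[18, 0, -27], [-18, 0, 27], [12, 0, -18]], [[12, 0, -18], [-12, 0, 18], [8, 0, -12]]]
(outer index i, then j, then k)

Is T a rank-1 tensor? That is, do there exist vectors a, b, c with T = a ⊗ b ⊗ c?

If T = a ⊗ b ⊗ c then every fibre of T is a multiple of the corresponding factor, so read the factors off the fibres through the nonzero entry T[0,0,0] = 18.
The mode-1 fibre T[:,0,0] = [18, 18, 12] gives a = [3, 3, 2] (primitive direction); the mode-2 fibre T[0,:,0] = [18, -18, 12] gives b = [3, -3, 2]; then c[k] = T[0,0,k] / (a[0]·b[0]) = [18, 0, -27] / 9 = [2, 0, -3].
Expanding [3, 3, 2] ⊗ [3, -3, 2] ⊗ [2, 0, -3] reproduces all 27 entries of T, so T = [3, 3, 2] ⊗ [3, -3, 2] ⊗ [2, 0, -3] and rank(T) ≤ 1.
Equivalently every frontal slice T[:,:,k] is c[k] times the rank-1 matrix [3, 3, 2] ⊗ [3, -3, 2]. So T has rank 1 (it is nonzero).

Yes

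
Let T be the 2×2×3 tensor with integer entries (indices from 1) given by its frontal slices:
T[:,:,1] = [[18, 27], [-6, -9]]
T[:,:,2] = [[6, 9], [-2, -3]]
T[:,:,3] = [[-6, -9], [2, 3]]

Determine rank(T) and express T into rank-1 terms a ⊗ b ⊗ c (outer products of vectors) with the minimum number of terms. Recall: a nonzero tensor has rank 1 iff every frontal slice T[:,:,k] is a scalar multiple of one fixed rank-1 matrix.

rank(T) = 1

Lower bound: T ≠ 0 (e.g. T[1,1,1] = 18), so rank(T) ≥ 1.
Upper bound: if T = a ⊗ b ⊗ c then every fibre of T is a multiple of the corresponding factor, so read the factors off the fibres through the nonzero entry T[1,1,1] = 18.
The mode-1 fibre T[:,1,1] = [18, -6] gives a = (3, -1) (primitive direction); the mode-2 fibre T[1,:,1] = [18, 27] gives b = (2, 3); then c[k] = T[1,1,k] / (a[1]·b[1]) = [18, 6, -6] / 6 = (3, 1, -1).
Expanding (3, -1) ⊗ (2, 3) ⊗ (3, 1, -1) reproduces all 12 entries of T, so T = (3, -1) ⊗ (2, 3) ⊗ (3, 1, -1) and rank(T) ≤ 1.
These bounds meet, so rank(T) = 1.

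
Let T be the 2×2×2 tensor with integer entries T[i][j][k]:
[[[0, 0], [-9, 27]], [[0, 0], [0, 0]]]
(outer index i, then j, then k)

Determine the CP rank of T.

1

Lower bound: T ≠ 0 (e.g. T[0,1,0] = -9), so rank(T) ≥ 1.
Upper bound: if T = a ⊗ b ⊗ c then every fibre of T is a multiple of the corresponding factor, so read the factors off the fibres through the nonzero entry T[0,1,0] = -9.
The mode-1 fibre T[:,1,0] = [-9, 0] gives a = (1, 0) (primitive direction); the mode-2 fibre T[0,:,0] = [0, -9] gives b = (0, 1); then c[k] = T[0,1,k] / (a[0]·b[1]) = [-9, 27] / 1 = (-9, 27).
Expanding (1, 0) ⊗ (0, 1) ⊗ (-9, 27) reproduces all 8 entries of T, so T = (1, 0) ⊗ (0, 1) ⊗ (-9, 27) and rank(T) ≤ 1.
These bounds meet, so rank(T) = 1.
Check entry T[1,1,0] = 0: (0)·(1)·(-9) = 0.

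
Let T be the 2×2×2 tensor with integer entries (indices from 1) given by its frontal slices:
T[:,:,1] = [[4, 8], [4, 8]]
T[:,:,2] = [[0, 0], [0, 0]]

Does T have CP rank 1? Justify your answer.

If T = a ⊗ b ⊗ c then every fibre of T is a multiple of the corresponding factor, so read the factors off the fibres through the nonzero entry T[1,1,1] = 4.
The mode-1 fibre T[:,1,1] = [4, 4] gives a = (1, 1) (primitive direction); the mode-2 fibre T[1,:,1] = [4, 8] gives b = (1, 2); then c[k] = T[1,1,k] / (a[1]·b[1]) = [4, 0] / 1 = (4, 0).
Expanding (1, 1) ⊗ (1, 2) ⊗ (4, 0) reproduces all 8 entries of T, so T = (1, 1) ⊗ (1, 2) ⊗ (4, 0) and rank(T) ≤ 1.
Equivalently every frontal slice T[:,:,k] is c[k] times the rank-1 matrix (1, 1) ⊗ (1, 2). So T has rank 1 (it is nonzero).

Yes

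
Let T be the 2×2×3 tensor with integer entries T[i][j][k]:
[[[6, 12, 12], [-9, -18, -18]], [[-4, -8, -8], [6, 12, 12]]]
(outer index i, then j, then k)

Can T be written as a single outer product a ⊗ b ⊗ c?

If T = a ⊗ b ⊗ c then every fibre of T is a multiple of the corresponding factor, so read the factors off the fibres through the nonzero entry T[0,0,0] = 6.
The mode-1 fibre T[:,0,0] = [6, -4] gives a = [3, -2] (primitive direction); the mode-2 fibre T[0,:,0] = [6, -9] gives b = [2, -3]; then c[k] = T[0,0,k] / (a[0]·b[0]) = [6, 12, 12] / 6 = [1, 2, 2].
Expanding [3, -2] ⊗ [2, -3] ⊗ [1, 2, 2] reproduces all 12 entries of T, so T = [3, -2] ⊗ [2, -3] ⊗ [1, 2, 2] and rank(T) ≤ 1.
Equivalently every frontal slice T[:,:,k] is c[k] times the rank-1 matrix [3, -2] ⊗ [2, -3]. So T has rank 1 (it is nonzero).

Yes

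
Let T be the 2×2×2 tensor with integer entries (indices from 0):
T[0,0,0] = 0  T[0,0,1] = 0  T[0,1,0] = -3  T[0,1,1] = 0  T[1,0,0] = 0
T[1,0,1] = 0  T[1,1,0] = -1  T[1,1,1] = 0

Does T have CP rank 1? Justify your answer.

Yes

The mode-1 fibre T[:,1,0] = [-3, -1] gives a = [3, 1] (primitive direction); the mode-2 fibre T[0,:,0] = [0, -3] gives b = [0, 1]; then c[k] = T[0,1,k] / (a[0]·b[1]) = [-3, 0] / 3 = [-1, 0].
Expanding [3, 1] ⊗ [0, 1] ⊗ [-1, 0] reproduces all 8 entries of T, so T = [3, 1] ⊗ [0, 1] ⊗ [-1, 0] and rank(T) ≤ 1.
Equivalently every frontal slice T[:,:,k] is c[k] times the rank-1 matrix [3, 1] ⊗ [0, 1]. So T has rank 1 (it is nonzero).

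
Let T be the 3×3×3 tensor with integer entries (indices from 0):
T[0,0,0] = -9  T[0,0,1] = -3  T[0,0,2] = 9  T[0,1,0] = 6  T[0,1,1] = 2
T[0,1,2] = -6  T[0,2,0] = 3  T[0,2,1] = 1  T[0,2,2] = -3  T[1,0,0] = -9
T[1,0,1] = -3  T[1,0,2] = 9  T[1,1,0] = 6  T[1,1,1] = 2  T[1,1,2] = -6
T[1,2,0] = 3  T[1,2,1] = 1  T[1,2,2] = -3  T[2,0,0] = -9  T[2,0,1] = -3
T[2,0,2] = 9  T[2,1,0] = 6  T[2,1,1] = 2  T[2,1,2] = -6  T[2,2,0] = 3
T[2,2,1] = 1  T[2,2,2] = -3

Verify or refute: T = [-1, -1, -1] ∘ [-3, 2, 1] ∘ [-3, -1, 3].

Reconstruct entrywise from the claimed factors. For example, T[1,1,0] = 6 and Σₗ aₗ[1]bₗ[1]cₗ[0] = (-1)·(2)·(-3) = 6; checking all 27 entries, every one matches. The claim holds.

Yes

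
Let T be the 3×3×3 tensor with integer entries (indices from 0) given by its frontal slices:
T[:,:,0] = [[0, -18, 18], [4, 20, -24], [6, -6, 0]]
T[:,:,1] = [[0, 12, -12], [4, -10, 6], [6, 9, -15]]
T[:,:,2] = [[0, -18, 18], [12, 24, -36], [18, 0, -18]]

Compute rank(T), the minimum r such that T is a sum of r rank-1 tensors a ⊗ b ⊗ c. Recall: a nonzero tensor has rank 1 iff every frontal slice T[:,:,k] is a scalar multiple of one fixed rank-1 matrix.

2

Lower bound: in the mode-3 unfolding of T (rows indexed by k, columns by (i,j)) the 2×2 minor on rows k ∈ {0, 1}, columns (i,j) ∈ {(0,1), (1,0)} is det [[-18, 4], [12, 4]] = -120 ≠ 0, so that unfolding has rank ≥ 2 and hence rank(T) ≥ 2 (CP rank is at least every unfolding rank, though it can be larger).
Upper bound: with S_k = T[:,:,k], the two rank-1 terms a₁b₁ᵀ, a₂b₂ᵀ are the rank-1 members of the pencil x·S₀ + y·S₁.
The 2×2 minor of x·S₀ + y·S₁ on rows {0,1}, columns {0,1} is 72·x² + 24·xy − 48·y² = 24·(3·x − 2·y)(x + y), vanishing at (x:y) = (2:3) and (1:-1).
M₁ = 2·S₀ + 3·S₁ = [[0, 0, 0], [20, 10, -30], [30, 15, -45]] = 5·[0, 2, 3][2, 1, -3]ᵀ and M₂ = S₀ − S₁ = [[0, -30, 30], [0, 30, -30], [0, -15, 15]] = (-15)·[2, -2, 1][0, 1, -1]ᵀ, so take a₁ = [0, 2, 3], b₁ = [2, 1, -3], a₂ = [2, -2, 1], b₂ = [0, 1, -1].
Each slice is an integer combination of E₁ = a₁b₁ᵀ and E₂ = a₂b₂ᵀ: S₀ = E₁ − 9·E₂, S₁ = E₁ + 6·E₂, S₂ = 3·E₁ − 9·E₂; reading off coefficients, c₁ = [1, 1, 3] and c₂ = [-9, 6, -9].
Hence T = [0, 2, 3] ⊗ [2, 1, -3] ⊗ [1, 1, 3] + [2, -2, 1] ⊗ [0, 1, -1] ⊗ [-9, 6, -9], so rank(T) ≤ 2.
These bounds meet, so rank(T) = 2.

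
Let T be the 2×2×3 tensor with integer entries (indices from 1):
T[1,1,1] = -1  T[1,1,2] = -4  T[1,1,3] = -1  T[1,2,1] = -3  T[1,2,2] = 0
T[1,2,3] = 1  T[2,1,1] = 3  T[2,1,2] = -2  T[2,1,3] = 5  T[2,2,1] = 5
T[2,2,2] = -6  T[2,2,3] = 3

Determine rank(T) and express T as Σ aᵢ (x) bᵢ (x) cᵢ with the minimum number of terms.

Lower bound: the mode-3 unfolding of T (rows indexed by k, columns by (i,j) = (1,1), (1,2), (2,1), (2,2)) is [[-1, -3, 3, 5], [-4, 0, -2, -6], [-1, 1, 5, 3]].
There the 3×3 minor on rows k ∈ {1, 2, 3}, columns (i,j) ∈ {(1,1), (1,2), (2,1)} is det [[-1, -3, 3], [-4, 0, -2], [-1, 1, 5]] = -80 ≠ 0, so this unfolding has rank ≥ 3; CP rank is at least every unfolding rank, so rank(T) ≥ 3. (Unfolding ranks only ever bound the CP rank from below — rank(T) can be strictly larger than all of them — so the matching upper bound has to come from an explicit 3-term decomposition.)
Upper bound: T is a sum of 3 rank-1 terms, T = (0, 1) (x) (1, 1) (x) (4, -4, 4) + (1, -1) (x) (1, -1) (x) (1, -2, -1) + (1, 0) (x) (1, 1) (x) (-2, -2, 0) (written with every a and b primitive with positive leading entry and the scale carried by c; CP decompositions are not unique, and this one is verified by expanding entrywise), so rank(T) ≤ 3.
These bounds meet, so rank(T) = 3.

rank(T) = 3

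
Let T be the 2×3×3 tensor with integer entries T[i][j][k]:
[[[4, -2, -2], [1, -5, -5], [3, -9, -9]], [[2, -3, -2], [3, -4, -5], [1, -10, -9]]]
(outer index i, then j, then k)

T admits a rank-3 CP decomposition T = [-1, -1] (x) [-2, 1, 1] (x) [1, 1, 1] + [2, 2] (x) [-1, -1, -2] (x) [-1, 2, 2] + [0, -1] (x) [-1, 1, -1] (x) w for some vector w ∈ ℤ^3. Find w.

Subtract the known terms from T to get the rank-1 residual R = [0, -1] (x) [-1, 1, -1] (x) w, so R[i,j,k] = a[i]·b[j]·w[k]. Pick indices with nonzero a[1]·b[0] = (-1)·(-1) = 1. Only the fibre through (1,0,·) is needed: R[1,0,:] = T[1,0,:] − Σₗ aₗ[1]bₗ[0]cₗ = [2, -3, -2] − (-1)·(-2)·[1, 1, 1] − (2)·(-1)·[-1, 2, 2] = [-2, -1, 0]. Then w[k] = R[1,0,k] / 1 for each k, giving w = [-2, -1, 0] / 1 = [-2, -1, 0].

w = [-2, -1, 0]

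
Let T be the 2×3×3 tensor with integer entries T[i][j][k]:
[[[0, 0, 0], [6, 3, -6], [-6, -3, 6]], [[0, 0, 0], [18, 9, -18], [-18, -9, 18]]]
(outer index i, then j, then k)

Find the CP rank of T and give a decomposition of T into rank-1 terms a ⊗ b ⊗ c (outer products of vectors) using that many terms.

rank(T) = 1

Lower bound: T ≠ 0 (e.g. T[0,1,0] = 6), so rank(T) ≥ 1.
Upper bound: if T = a ⊗ b ⊗ c then every fibre of T is a multiple of the corresponding factor, so read the factors off the fibres through the nonzero entry T[0,1,0] = 6.
The mode-1 fibre T[:,1,0] = [6, 18] gives a = [1, 3] (primitive direction); the mode-2 fibre T[0,:,0] = [0, 6, -6] gives b = [0, 1, -1]; then c[k] = T[0,1,k] / (a[0]·b[1]) = [6, 3, -6] / 1 = [6, 3, -6].
Expanding [1, 3] ⊗ [0, 1, -1] ⊗ [6, 3, -6] reproduces all 18 entries of T, so T = [1, 3] ⊗ [0, 1, -1] ⊗ [6, 3, -6] and rank(T) ≤ 1.
These bounds meet, so rank(T) = 1.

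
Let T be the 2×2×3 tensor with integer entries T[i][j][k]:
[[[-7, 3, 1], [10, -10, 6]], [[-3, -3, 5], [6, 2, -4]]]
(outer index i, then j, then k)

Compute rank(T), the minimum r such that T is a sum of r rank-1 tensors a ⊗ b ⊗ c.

Lower bound: the mode-3 unfolding of T (rows indexed by k, columns by (i,j) = (0,0), (0,1), (1,0), (1,1)) is [[-7, 10, -3, 6], [3, -10, -3, 2], [1, 6, 5, -4]].
There the 3×3 minor on rows k ∈ {0, 1, 2}, columns (i,j) ∈ {(0,0), (0,1), (1,0)} is det [[-7, 10, -3], [3, -10, -3], [1, 6, 5]] = -40 ≠ 0, so this unfolding has rank ≥ 3; CP rank is at least every unfolding rank, so rank(T) ≥ 3. (Flattening ranks never certify an upper bound on CP rank; for that we must actually write T with 3 rank-1 terms.)
Upper bound: T is a sum of 3 rank-1 terms, T = [1, 1] ⊗ [1, 2] ⊗ [1, -1, 1] + [2, -1] ⊗ [1, -2] ⊗ [0, 2, -2] + [2, 1] ⊗ [1, -1] ⊗ [-4, 0, 2] (written with every a and b primitive with positive leading entry and the scale carried by c; CP decompositions are not unique, and this one is verified by expanding entrywise), so rank(T) ≤ 3.
These bounds meet, so rank(T) = 3.

3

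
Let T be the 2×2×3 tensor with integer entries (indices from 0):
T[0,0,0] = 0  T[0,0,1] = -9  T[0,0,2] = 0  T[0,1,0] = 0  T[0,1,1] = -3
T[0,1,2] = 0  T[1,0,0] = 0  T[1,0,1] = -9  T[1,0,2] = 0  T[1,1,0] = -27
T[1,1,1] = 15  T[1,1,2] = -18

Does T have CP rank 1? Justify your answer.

The mode-3 unfolding of T (rows indexed by k, columns by (i,j) = (0,0), (0,1), (1,0), (1,1)) is [[0, 0, 0, -27], [-9, -3, -9, 15], [0, 0, 0, -18]].
There the 2×2 minor on rows k ∈ {0, 1}, columns (i,j) ∈ {(0,0), (1,1)} is det [[0, -27], [-9, 15]] = -243 ≠ 0, so this unfolding has rank ≥ 2; CP rank is at least every unfolding rank, so rank(T) ≥ 2.
In particular rank(T) ≥ 2 > 1, so T is not rank-1.

No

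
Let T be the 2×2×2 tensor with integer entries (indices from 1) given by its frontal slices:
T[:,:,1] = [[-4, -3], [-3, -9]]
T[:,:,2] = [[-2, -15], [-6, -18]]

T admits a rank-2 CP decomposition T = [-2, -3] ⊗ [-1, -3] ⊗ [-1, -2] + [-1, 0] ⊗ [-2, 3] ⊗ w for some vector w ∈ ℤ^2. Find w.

Subtract the known terms from T to get the rank-1 residual R = [-1, 0] ⊗ [-2, 3] ⊗ w, so R[i,j,k] = a[i]·b[j]·w[k]. Pick indices with nonzero a[1]·b[1] = (-1)·(-2) = 2. Only the fibre through (1,1,·) is needed: R[1,1,:] = T[1,1,:] − Σₗ aₗ[1]bₗ[1]cₗ = [-4, -2] − (-2)·(-1)·[-1, -2] = [-2, 2]. Then w[k] = R[1,1,k] / 2 for each k, giving w = [-2, 2] / 2 = [-1, 1].

w = [-1, 1]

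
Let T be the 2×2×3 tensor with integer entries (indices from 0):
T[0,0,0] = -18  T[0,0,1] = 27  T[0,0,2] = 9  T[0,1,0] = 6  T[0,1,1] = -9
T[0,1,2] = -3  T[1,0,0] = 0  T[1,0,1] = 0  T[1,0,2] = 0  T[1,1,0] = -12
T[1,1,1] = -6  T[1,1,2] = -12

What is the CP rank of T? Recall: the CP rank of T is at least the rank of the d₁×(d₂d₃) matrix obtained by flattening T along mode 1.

Lower bound: the mode-3 unfolding of T (rows indexed by k, columns by (i,j) = (0,0), (0,1), (1,0), (1,1)) is [[-18, 6, 0, -12], [27, -9, 0, -6], [9, -3, 0, -12]].
There the 2×2 minor on rows k ∈ {0, 1}, columns (i,j) ∈ {(0,0), (1,1)} is det [[-18, -12], [27, -6]] = 432 ≠ 0, so this unfolding has rank ≥ 2; CP rank is at least every unfolding rank, so rank(T) ≥ 2. (Unfolding ranks only ever bound the CP rank from below — rank(T) can be strictly larger than all of them — so the matching upper bound has to come from an explicit 2-term decomposition.)
Upper bound — finding two terms. Write S_k = T[:,:,k] for the frontal slices: S₀ = [[-18, 6], [0, -12]], S₁ = [[27, -9], [0, -6]], S₂ = [[9, -3], [0, -12]].
If T = a₁ ⊗ b₁ ⊗ c₁ + a₂ ⊗ b₂ ⊗ c₂ then each S_k = c₁[k]·a₁b₁ᵀ + c₂[k]·a₂b₂ᵀ. S₀ and S₁ are linearly independent, so a₁b₁ᵀ and a₂b₂ᵀ must span the same plane of matrices: they are the rank-1 matrices of the form x·S₀ + y·S₁.
det(x·S₀ + y·S₁) is 216·x² − 216·xy − 162·y² = 54·(2·x − 3·y)(2·x + y), vanishing at (x:y) = (3:2) and (1:-2).
M₁ = 3·S₀ + 2·S₁ = [[0, 0], [0, -48]] = (-48)·[0, 1][0, 1]ᵀ and M₂ = S₀ − 2·S₁ = [[-72, 24], [0, 0]] = (-24)·[1, 0][3, -1]ᵀ, so take a₁ = [0, 1], b₁ = [0, 1], a₂ = [1, 0], b₂ = [3, -1].
Each slice is an integer combination of E₁ = a₁b₁ᵀ and E₂ = a₂b₂ᵀ: S₀ = −12·E₁ − 6·E₂, S₁ = −6·E₁ + 9·E₂, S₂ = −12·E₁ + 3·E₂; reading off coefficients, c₁ = [-12, -6, -12] and c₂ = [-6, 9, 3].
Hence T = [0, 1] ⊗ [0, 1] ⊗ [-12, -6, -12] + [1, 0] ⊗ [3, -1] ⊗ [-6, 9, 3], so rank(T) ≤ 2.
These bounds meet, so rank(T) = 2.

2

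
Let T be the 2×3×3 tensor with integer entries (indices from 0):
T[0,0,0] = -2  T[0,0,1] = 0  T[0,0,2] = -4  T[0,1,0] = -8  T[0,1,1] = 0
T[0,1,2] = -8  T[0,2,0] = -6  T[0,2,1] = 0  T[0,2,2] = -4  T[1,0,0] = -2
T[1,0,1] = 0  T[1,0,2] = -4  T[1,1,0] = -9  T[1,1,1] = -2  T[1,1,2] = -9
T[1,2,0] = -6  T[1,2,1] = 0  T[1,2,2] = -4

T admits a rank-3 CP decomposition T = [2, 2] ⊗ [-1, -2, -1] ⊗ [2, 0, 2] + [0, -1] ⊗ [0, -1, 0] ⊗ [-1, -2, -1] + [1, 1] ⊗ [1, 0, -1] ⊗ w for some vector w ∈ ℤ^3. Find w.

Subtract the known terms from T to get the rank-1 residual R = [1, 1] ⊗ [1, 0, -1] ⊗ w, so R[i,j,k] = a[i]·b[j]·w[k]. Pick indices with nonzero a[0]·b[0] = (1)·(1) = 1. Only the fibre through (0,0,·) is needed: R[0,0,:] = T[0,0,:] − Σₗ aₗ[0]bₗ[0]cₗ = [-2, 0, -4] − (2)·(-1)·[2, 0, 2] − (0)·(0)·[-1, -2, -1] = [2, 0, 0]. Then w[k] = R[0,0,k] / 1 for each k, giving w = [2, 0, 0] / 1 = [2, 0, 0].

w = [2, 0, 0]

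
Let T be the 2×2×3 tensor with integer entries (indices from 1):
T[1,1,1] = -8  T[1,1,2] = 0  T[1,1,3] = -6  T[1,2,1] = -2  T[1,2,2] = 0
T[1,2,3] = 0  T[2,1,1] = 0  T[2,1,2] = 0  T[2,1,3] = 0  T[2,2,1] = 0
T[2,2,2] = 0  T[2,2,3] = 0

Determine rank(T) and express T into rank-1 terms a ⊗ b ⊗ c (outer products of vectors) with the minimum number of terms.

rank(T) = 2

Lower bound: the mode-2 unfolding of T (rows indexed by j, columns by (i,k) = (1,1), (1,2), (1,3), (2,1), (2,2), (2,3)) is [[-8, 0, -6, 0, 0, 0], [-2, 0, 0, 0, 0, 0]].
There the 2×2 minor on rows j ∈ {1, 2}, columns (i,k) ∈ {(1,1), (1,3)} is det [[-8, -6], [-2, 0]] = -12 ≠ 0, so this unfolding has rank ≥ 2; CP rank is at least every unfolding rank, so rank(T) ≥ 2. (Unfolding ranks only ever bound the CP rank from below — rank(T) can be strictly larger than all of them — so the matching upper bound has to come from an explicit 2-term decomposition.)
Upper bound — finding two terms. Every mode-1 slice of T is a multiple of one matrix: T[i,:,:] = a[i]·M with a = [1, 0] and M = [[-8, 0, -6], [-2, 0, 0]] (rows indexed by j, columns by k). So it suffices to write M as a sum of two rank-1 matrices.
Splitting M by its rows (j = 1, 2), M = [1, 0][-8, 0, -6]ᵀ + [0, 1][-2, 0, 0]ᵀ.
Hence T = [1, 0] ⊗ [1, 0] ⊗ [-8, 0, -6] + [1, 0] ⊗ [0, 1] ⊗ [-2, 0, 0], so rank(T) ≤ 2.
These bounds meet, so rank(T) = 2.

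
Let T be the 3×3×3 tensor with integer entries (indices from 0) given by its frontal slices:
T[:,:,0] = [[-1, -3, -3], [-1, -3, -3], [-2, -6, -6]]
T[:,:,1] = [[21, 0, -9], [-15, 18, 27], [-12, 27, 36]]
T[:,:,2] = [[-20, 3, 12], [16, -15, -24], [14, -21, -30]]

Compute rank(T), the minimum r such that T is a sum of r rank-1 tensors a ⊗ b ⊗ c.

Lower bound: the mode-1 unfolding of T (rows indexed by i, columns by (j,k) = (0,0), (0,1), (0,2), (1,0), (1,1), (1,2), (2,0), (2,1), (2,2)) is [[-1, 21, -20, -3, 0, 3, -3, -9, 12], [-1, -15, 16, -3, 18, -15, -3, 27, -24], [-2, -12, 14, -6, 27, -21, -6, 36, -30]].
There the 2×2 minor on rows i ∈ {0, 1}, columns (j,k) ∈ {(0,0), (0,1)} is det [[-1, 21], [-1, -15]] = 36 ≠ 0, so this unfolding has rank ≥ 2; CP rank is at least every unfolding rank, so rank(T) ≥ 2. (This is only a lower bound: in general the CP rank may exceed every unfolding rank, so we still need to exhibit 2 rank-1 terms summing to T.)
Upper bound — finding two terms. Write S_k = T[:,:,k] for the frontal slices: S₀ = [[-1, -3, -3], [-1, -3, -3], [-2, -6, -6]], S₁ = [[21, 0, -9], [-15, 18, 27], [-12, 27, 36]], S₂ = [[-20, 3, 12], [16, -15, -24], [14, -21, -30]].
If T = a₁ ⊗ b₁ ⊗ c₁ + a₂ ⊗ b₂ ⊗ c₂ then each S_k = c₁[k]·a₁b₁ᵀ + c₂[k]·a₂b₂ᵀ. S₀ and S₁ are linearly independent, so a₁b₁ᵀ and a₂b₂ᵀ must span the same plane of matrices: they are the rank-1 matrices of the form x·S₀ + y·S₁.
The 2×2 minor of x·S₀ + y·S₁ on rows {0,1}, columns {0,1} is −126·xy + 378·y² = (-126)·(x − 3·y)(y), vanishing at (x:y) = (3:1) and (1:0).
M₁ = 3·S₀ + S₁ = [[18, -9, -18], [-18, 9, 18], [-18, 9, 18]] = 9·[1, -1, -1][2, -1, -2]ᵀ and M₂ = S₀ = [[-1, -3, -3], [-1, -3, -3], [-2, -6, -6]] = −[1, 1, 2][1, 3, 3]ᵀ, so take a₁ = [1, -1, -1], b₁ = [2, -1, -2], a₂ = [1, 1, 2], b₂ = [1, 3, 3].
Each slice is an integer combination of E₁ = a₁b₁ᵀ and E₂ = a₂b₂ᵀ: S₀ = −E₂, S₁ = 9·E₁ + 3·E₂, S₂ = −9·E₁ − 2·E₂; reading off coefficients, c₁ = [0, 9, -9] and c₂ = [-1, 3, -2].
Hence T = [1, -1, -1] ⊗ [2, -1, -2] ⊗ [0, 9, -9] + [1, 1, 2] ⊗ [1, 3, 3] ⊗ [-1, 3, -2], so rank(T) ≤ 2.
These bounds meet, so rank(T) = 2.

2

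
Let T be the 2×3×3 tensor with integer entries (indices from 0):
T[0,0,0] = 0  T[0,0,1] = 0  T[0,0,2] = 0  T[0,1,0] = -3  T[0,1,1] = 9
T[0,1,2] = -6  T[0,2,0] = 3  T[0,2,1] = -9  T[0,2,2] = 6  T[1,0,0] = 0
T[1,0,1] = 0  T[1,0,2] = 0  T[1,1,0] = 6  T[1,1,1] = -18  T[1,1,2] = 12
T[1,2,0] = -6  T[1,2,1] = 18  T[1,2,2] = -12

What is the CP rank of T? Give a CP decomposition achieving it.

Lower bound: T ≠ 0 (e.g. T[0,1,0] = -3), so rank(T) ≥ 1.
Upper bound: if T = a ⊗ b ⊗ c then every fibre of T is a multiple of the corresponding factor, so read the factors off the fibres through the nonzero entry T[0,1,0] = -3.
The mode-1 fibre T[:,1,0] = [-3, 6] gives a = [1, -2] (primitive direction); the mode-2 fibre T[0,:,0] = [0, -3, 3] gives b = [0, 1, -1]; then c[k] = T[0,1,k] / (a[0]·b[1]) = [-3, 9, -6] / 1 = [-3, 9, -6].
Expanding [1, -2] ⊗ [0, 1, -1] ⊗ [-3, 9, -6] reproduces all 18 entries of T, so T = [1, -2] ⊗ [0, 1, -1] ⊗ [-3, 9, -6] and rank(T) ≤ 1.
These bounds meet, so rank(T) = 1.

rank(T) = 1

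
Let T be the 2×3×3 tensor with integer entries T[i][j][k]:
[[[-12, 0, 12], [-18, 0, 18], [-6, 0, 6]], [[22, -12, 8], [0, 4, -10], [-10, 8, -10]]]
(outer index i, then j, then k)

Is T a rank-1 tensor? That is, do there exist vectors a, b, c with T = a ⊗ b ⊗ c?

No

The mode-2 unfolding of T (rows indexed by j, columns by (i,k) = (0,0), (0,1), (0,2), (1,0), (1,1), (1,2)) is [[-12, 0, 12, 22, -12, 8], [-18, 0, 18, 0, 4, -10], [-6, 0, 6, -10, 8, -10]].
There the 2×2 minor on rows j ∈ {0, 1}, columns (i,k) ∈ {(0,0), (1,0)} is det [[-12, 22], [-18, 0]] = 396 ≠ 0, so this unfolding has rank ≥ 2; CP rank is at least every unfolding rank, so rank(T) ≥ 2.
In particular rank(T) ≥ 2 > 1, so T is not rank-1.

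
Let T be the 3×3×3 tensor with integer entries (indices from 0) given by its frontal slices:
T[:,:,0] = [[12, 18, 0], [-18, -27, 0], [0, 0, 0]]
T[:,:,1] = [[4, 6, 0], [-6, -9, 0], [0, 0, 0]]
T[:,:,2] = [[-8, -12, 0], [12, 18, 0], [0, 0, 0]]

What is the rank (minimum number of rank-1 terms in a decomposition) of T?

Lower bound: T ≠ 0 (e.g. T[0,0,0] = 12), so rank(T) ≥ 1.
Upper bound: the mode-1 fibre T[:,0,0] = [12, -18, 0] gives a = [2, -3, 0] (primitive direction); the mode-2 fibre T[0,:,0] = [12, 18, 0] gives b = [2, 3, 0]; then c[k] = T[0,0,k] / (a[0]·b[0]) = [12, 4, -8] / 4 = [3, 1, -2].
Expanding [2, -3, 0] ⊗ [2, 3, 0] ⊗ [3, 1, -2] reproduces all 27 entries of T, so T = [2, -3, 0] ⊗ [2, 3, 0] ⊗ [3, 1, -2] and rank(T) ≤ 1.
These bounds meet, so rank(T) = 1.

1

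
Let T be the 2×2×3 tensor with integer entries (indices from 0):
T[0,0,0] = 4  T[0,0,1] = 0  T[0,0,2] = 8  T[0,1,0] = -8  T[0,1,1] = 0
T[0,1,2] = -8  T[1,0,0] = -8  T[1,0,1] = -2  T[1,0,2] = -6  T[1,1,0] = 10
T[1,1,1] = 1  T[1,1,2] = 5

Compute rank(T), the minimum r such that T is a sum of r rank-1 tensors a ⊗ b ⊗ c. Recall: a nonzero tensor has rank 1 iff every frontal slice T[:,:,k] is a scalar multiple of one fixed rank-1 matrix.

Lower bound: in the mode-3 unfolding of T (rows indexed by k, columns by (i,j)) the 3×3 minor on rows k ∈ {0, 1, 2}, columns (i,j) ∈ {(0,0), (0,1), (1,0)} is det [[4, -8, -8], [0, 0, -2], [8, -8, -6]] = 64 ≠ 0, so that unfolding has rank ≥ 3 and hence rank(T) ≥ 3 (CP rank is at least every unfolding rank, though it can be larger).
Upper bound: T is a sum of 3 rank-1 terms, T = [0, 1] ⊗ [2, -1] ⊗ [-2, -1, -1] + [1, -1] ⊗ [1, -2] ⊗ [4, 0, 0] + [2, -1] ⊗ [1, -1] ⊗ [0, 0, 4] (one valid choice — decompositions are not unique — normalised so each a, b is primitive with positive first nonzero entry; check it by expanding all entries), so rank(T) ≤ 3.
These bounds meet, so rank(T) = 3.

3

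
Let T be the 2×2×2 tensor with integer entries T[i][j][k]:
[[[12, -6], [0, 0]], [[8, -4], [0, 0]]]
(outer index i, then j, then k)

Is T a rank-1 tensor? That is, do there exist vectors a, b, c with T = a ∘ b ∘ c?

Yes

The mode-1 fibre T[:,0,0] = [12, 8] gives a = [3, 2] (primitive direction); the mode-2 fibre T[0,:,0] = [12, 0] gives b = [1, 0]; then c[k] = T[0,0,k] / (a[0]·b[0]) = [12, -6] / 3 = [4, -2].
Expanding [3, 2] ∘ [1, 0] ∘ [4, -2] reproduces all 8 entries of T, so T = [3, 2] ∘ [1, 0] ∘ [4, -2] and rank(T) ≤ 1.
Equivalently every frontal slice T[:,:,k] is c[k] times the rank-1 matrix [3, 2] ∘ [1, 0]. So T has rank 1 (it is nonzero).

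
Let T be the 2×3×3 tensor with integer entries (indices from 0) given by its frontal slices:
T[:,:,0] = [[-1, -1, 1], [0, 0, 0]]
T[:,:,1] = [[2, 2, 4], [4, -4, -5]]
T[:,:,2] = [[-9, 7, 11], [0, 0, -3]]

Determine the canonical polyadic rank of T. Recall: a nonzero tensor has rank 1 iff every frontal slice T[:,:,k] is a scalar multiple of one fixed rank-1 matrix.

3

Lower bound: the mode-2 unfolding of T (rows indexed by j, columns by (i,k) = (0,0), (0,1), (0,2), (1,0), (1,1), (1,2)) is [[-1, 2, -9, 0, 4, 0], [-1, 2, 7, 0, -4, 0], [1, 4, 11, 0, -5, -3]].
There the 3×3 minor on rows j ∈ {0, 1, 2}, columns (i,k) ∈ {(0,0), (0,1), (0,2)} is det [[-1, 2, -9], [-1, 2, 7], [1, 4, 11]] = 96 ≠ 0, so this unfolding has rank ≥ 3; CP rank is at least every unfolding rank, so rank(T) ≥ 3. (Unfolding ranks only ever bound the CP rank from below — rank(T) can be strictly larger than all of them — so the matching upper bound has to come from an explicit 3-term decomposition.)
Upper bound: T is a sum of 3 rank-1 terms, T = (1, 0) ⊗ (1, 1, -1) ⊗ (-1, 2, -1) + (2, -1) ⊗ (1, -1, -2) ⊗ (0, -2, -2) + (2, 1) ⊗ (2, -2, -1) ⊗ (0, 1, -1) (one valid choice — decompositions are not unique — normalised so each a, b is primitive with positive first nonzero entry; check it by expanding all entries), so rank(T) ≤ 3.
These bounds meet, so rank(T) = 3.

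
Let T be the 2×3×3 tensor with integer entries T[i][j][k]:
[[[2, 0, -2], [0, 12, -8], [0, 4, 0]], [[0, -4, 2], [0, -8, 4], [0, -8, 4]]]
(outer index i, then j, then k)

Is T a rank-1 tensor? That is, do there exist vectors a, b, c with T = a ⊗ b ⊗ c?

The mode-2 unfolding of T (rows indexed by j, columns by (i,k) = (0,0), (0,1), (0,2), (1,0), (1,1), (1,2)) is [[2, 0, -2, 0, -4, 2], [0, 12, -8, 0, -8, 4], [0, 4, 0, 0, -8, 4]].
There the 3×3 minor on rows j ∈ {0, 1, 2}, columns (i,k) ∈ {(0,0), (0,1), (0,2)} is det [[2, 0, -2], [0, 12, -8], [0, 4, 0]] = 64 ≠ 0, so this unfolding has rank ≥ 3; CP rank is at least every unfolding rank, so rank(T) ≥ 3.
In particular rank(T) ≥ 3 > 1, so T is not rank-1.

No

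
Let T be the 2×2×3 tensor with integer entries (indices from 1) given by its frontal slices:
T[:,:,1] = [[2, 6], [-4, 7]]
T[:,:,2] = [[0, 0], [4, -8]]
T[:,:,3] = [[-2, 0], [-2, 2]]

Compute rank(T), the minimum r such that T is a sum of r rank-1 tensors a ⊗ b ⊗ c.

Lower bound: the mode-3 unfolding of T (rows indexed by k, columns by (i,j) = (1,1), (1,2), (2,1), (2,2)) is [[2, 6, -4, 7], [0, 0, 4, -8], [-2, 0, -2, 2]].
There the 3×3 minor on rows k ∈ {1, 2, 3}, columns (i,j) ∈ {(1,1), (1,2), (2,1)} is det [[2, 6, -4], [0, 0, 4], [-2, 0, -2]] = -48 ≠ 0, so this unfolding has rank ≥ 3; CP rank is at least every unfolding rank, so rank(T) ≥ 3. (This is only a lower bound: in general the CP rank may exceed every unfolding rank, so we still need to exhibit 3 rank-1 terms summing to T.)
Upper bound: T is a sum of 3 rank-1 terms, T = [0, 1] ⊗ [1, -2] ⊗ [-4, 4, -2] + [1, 0] ⊗ [1, 2] ⊗ [2, 0, -2] + [2, -1] ⊗ [0, 1] ⊗ [1, 0, 2] (one valid choice — decompositions are not unique — normalised so each a, b is primitive with positive first nonzero entry; check it by expanding all entries), so rank(T) ≤ 3.
These bounds meet, so rank(T) = 3.
Check entry T[2,1,2] = 4: (1)·(1)·(4) + (0)·(1)·(0) + (-1)·(0)·(0) = 4.

3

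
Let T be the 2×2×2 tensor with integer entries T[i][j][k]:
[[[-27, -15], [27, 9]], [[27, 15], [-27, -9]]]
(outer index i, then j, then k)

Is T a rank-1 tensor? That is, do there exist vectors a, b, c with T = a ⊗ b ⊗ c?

The mode-3 unfolding of T (rows indexed by k, columns by (i,j) = (0,0), (0,1), (1,0), (1,1)) is [[-27, 27, 27, -27], [-15, 9, 15, -9]].
There the 2×2 minor on rows k ∈ {0, 1}, columns (i,j) ∈ {(0,0), (0,1)} is det [[-27, 27], [-15, 9]] = 162 ≠ 0, so this unfolding has rank ≥ 2; CP rank is at least every unfolding rank, so rank(T) ≥ 2.
In particular rank(T) ≥ 2 > 1, so T is not rank-1.

No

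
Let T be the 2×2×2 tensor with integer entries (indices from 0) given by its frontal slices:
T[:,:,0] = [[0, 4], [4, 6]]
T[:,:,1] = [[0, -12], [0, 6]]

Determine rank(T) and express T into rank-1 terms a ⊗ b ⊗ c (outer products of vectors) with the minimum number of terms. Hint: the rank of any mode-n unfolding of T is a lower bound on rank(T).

Lower bound: the mode-1 unfolding of T (rows indexed by i, columns by (j,k) = (0,0), (0,1), (1,0), (1,1)) is [[0, 0, 4, -12], [4, 0, 6, 6]].
There the 2×2 minor on rows i ∈ {0, 1}, columns (j,k) ∈ {(0,0), (1,0)} is det [[0, 4], [4, 6]] = -16 ≠ 0, so this unfolding has rank ≥ 2; CP rank is at least every unfolding rank, so rank(T) ≥ 2. (Unfolding ranks only ever bound the CP rank from below — rank(T) can be strictly larger than all of them — so the matching upper bound has to come from an explicit 2-term decomposition.)
Upper bound — finding two terms. Write S_k = T[:,:,k] for the frontal slices: S₀ = [[0, 4], [4, 6]], S₁ = [[0, -12], [0, 6]].
If T = a₁ ⊗ b₁ ⊗ c₁ + a₂ ⊗ b₂ ⊗ c₂ then each S_k = c₁[k]·a₁b₁ᵀ + c₂[k]·a₂b₂ᵀ. S₀ and S₁ are linearly independent, so a₁b₁ᵀ and a₂b₂ᵀ must span the same plane of matrices: they are the rank-1 matrices of the form x·S₀ + y·S₁.
det(x·S₀ + y·S₁) is −16·x² + 48·xy = (-16)·(x − 3·y)(x), vanishing at (x:y) = (3:1) and (0:1).
M₁ = 3·S₀ + S₁ = [[0, 0], [12, 24]] = 12·[0, 1][1, 2]ᵀ and M₂ = S₁ = [[0, -12], [0, 6]] = (-6)·[2, -1][0, 1]ᵀ, so take a₁ = [0, 1], b₁ = [1, 2], a₂ = [2, -1], b₂ = [0, 1].
Each slice is an integer combination of E₁ = a₁b₁ᵀ and E₂ = a₂b₂ᵀ: S₀ = 4·E₁ + 2·E₂, S₁ = −6·E₂; reading off coefficients, c₁ = [4, 0] and c₂ = [2, -6].
Hence T = [0, 1] ⊗ [1, 2] ⊗ [4, 0] + [2, -1] ⊗ [0, 1] ⊗ [2, -6], so rank(T) ≤ 2.
These bounds meet, so rank(T) = 2.

rank(T) = 2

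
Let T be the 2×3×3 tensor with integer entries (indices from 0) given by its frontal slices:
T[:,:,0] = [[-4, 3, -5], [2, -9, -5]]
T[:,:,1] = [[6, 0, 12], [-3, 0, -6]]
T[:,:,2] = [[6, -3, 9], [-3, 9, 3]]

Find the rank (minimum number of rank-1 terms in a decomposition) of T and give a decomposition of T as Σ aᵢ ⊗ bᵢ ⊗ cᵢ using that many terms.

rank(T) = 2

Lower bound: the mode-3 unfolding of T (rows indexed by k, columns by (i,j) = (0,0), (0,1), (0,2), (1,0), (1,1), (1,2)) is [[-4, 3, -5, 2, -9, -5], [6, 0, 12, -3, 0, -6], [6, -3, 9, -3, 9, 3]].
There the 2×2 minor on rows k ∈ {0, 1}, columns (i,j) ∈ {(0,0), (0,1)} is det [[-4, 3], [6, 0]] = -18 ≠ 0, so this unfolding has rank ≥ 2; CP rank is at least every unfolding rank, so rank(T) ≥ 2. (Flattening ranks never certify an upper bound on CP rank; for that we must actually write T with 2 rank-1 terms.)
Upper bound — finding two terms. Write S_k = T[:,:,k] for the frontal slices: S₀ = [[-4, 3, -5], [2, -9, -5]], S₁ = [[6, 0, 12], [-3, 0, -6]], S₂ = [[6, -3, 9], [-3, 9, 3]].
If T = a₁ ⊗ b₁ ⊗ c₁ + a₂ ⊗ b₂ ⊗ c₂ then each S_k = c₁[k]·a₁b₁ᵀ + c₂[k]·a₂b₂ᵀ. S₀ and S₁ are linearly independent, so a₁b₁ᵀ and a₂b₂ᵀ must span the same plane of matrices: they are the rank-1 matrices of the form x·S₀ + y·S₁.
The 2×2 minor of x·S₀ + y·S₁ on rows {0,1}, columns {0,1} is 30·x² − 45·xy = 15·(2·x − 3·y)(x), vanishing at (x:y) = (3:2) and (0:1).
M₁ = 3·S₀ + 2·S₁ = [[0, 9, 9], [0, -27, -27]] = 9·(1, -3)(0, 1, 1)ᵀ and M₂ = S₁ = [[6, 0, 12], [-3, 0, -6]] = 3·(2, -1)(1, 0, 2)ᵀ, so take a₁ = (1, -3), b₁ = (0, 1, 1), a₂ = (2, -1), b₂ = (1, 0, 2).
Each slice is an integer combination of E₁ = a₁b₁ᵀ and E₂ = a₂b₂ᵀ: S₀ = 3·E₁ − 2·E₂, S₁ = 3·E₂, S₂ = −3·E₁ + 3·E₂; reading off coefficients, c₁ = (3, 0, -3) and c₂ = (-2, 3, 3).
Hence T = (1, -3) ⊗ (0, 1, 1) ⊗ (3, 0, -3) + (2, -1) ⊗ (1, 0, 2) ⊗ (-2, 3, 3), so rank(T) ≤ 2.
These bounds meet, so rank(T) = 2.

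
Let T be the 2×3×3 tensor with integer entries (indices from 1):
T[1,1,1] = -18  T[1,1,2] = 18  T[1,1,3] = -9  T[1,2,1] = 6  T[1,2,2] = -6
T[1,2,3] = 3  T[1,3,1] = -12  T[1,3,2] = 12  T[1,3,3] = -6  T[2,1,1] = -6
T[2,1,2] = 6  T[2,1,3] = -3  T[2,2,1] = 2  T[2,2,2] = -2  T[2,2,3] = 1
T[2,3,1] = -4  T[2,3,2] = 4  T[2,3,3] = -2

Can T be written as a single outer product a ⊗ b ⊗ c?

If T = a ⊗ b ⊗ c then every fibre of T is a multiple of the corresponding factor, so read the factors off the fibres through the nonzero entry T[1,1,1] = -18.
The mode-1 fibre T[:,1,1] = [-18, -6] gives a = (3, 1) (primitive direction); the mode-2 fibre T[1,:,1] = [-18, 6, -12] gives b = (3, -1, 2); then c[k] = T[1,1,k] / (a[1]·b[1]) = [-18, 18, -9] / 9 = (-2, 2, -1).
Expanding (3, 1) ⊗ (3, -1, 2) ⊗ (-2, 2, -1) reproduces all 18 entries of T, so T = (3, 1) ⊗ (3, -1, 2) ⊗ (-2, 2, -1) and rank(T) ≤ 1.
Equivalently every frontal slice T[:,:,k] is c[k] times the rank-1 matrix (3, 1) ⊗ (3, -1, 2). So T has rank 1 (it is nonzero).

Yes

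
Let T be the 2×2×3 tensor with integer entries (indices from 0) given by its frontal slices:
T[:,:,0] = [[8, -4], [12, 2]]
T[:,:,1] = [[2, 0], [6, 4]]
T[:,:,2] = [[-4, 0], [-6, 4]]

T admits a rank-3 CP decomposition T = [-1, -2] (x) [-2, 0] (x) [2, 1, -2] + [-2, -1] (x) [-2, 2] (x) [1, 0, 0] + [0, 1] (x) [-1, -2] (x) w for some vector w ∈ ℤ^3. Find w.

w = [-2, -2, -2]

Subtract the known terms from T to get the rank-1 residual R = [0, 1] (x) [-1, -2] (x) w, so R[i,j,k] = a[i]·b[j]·w[k]. Pick indices with nonzero a[1]·b[0] = (1)·(-1) = -1. Only the fibre through (1,0,·) is needed: R[1,0,:] = T[1,0,:] − Σₗ aₗ[1]bₗ[0]cₗ = [12, 6, -6] − (-2)·(-2)·[2, 1, -2] − (-1)·(-2)·[1, 0, 0] = [2, 2, 2]. Then w[k] = R[1,0,k] / -1 for each k, giving w = [2, 2, 2] / -1 = [-2, -2, -2].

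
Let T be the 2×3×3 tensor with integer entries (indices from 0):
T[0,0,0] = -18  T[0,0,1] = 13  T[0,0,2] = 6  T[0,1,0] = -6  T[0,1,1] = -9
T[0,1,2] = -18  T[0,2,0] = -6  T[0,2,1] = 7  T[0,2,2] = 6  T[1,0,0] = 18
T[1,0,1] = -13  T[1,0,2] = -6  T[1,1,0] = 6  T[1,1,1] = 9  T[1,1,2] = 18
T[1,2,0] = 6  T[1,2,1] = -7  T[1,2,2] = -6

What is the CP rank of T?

Lower bound: the mode-2 unfolding of T (rows indexed by j, columns by (i,k) = (0,0), (0,1), (0,2), (1,0), (1,1), (1,2)) is [[-18, 13, 6, 18, -13, -6], [-6, -9, -18, 6, 9, 18], [-6, 7, 6, 6, -7, -6]].
There the 2×2 minor on rows j ∈ {0, 1}, columns (i,k) ∈ {(0,0), (0,1)} is det [[-18, 13], [-6, -9]] = 240 ≠ 0, so this unfolding has rank ≥ 2; CP rank is at least every unfolding rank, so rank(T) ≥ 2. (Flattening ranks never certify an upper bound on CP rank; for that we must actually write T with 2 rank-1 terms.)
Upper bound — finding two terms. Every mode-1 slice of T is a multiple of one matrix: T[i,:,:] = a[i]·M with a = (1, -1) and M = [[-18, 13, 6], [-6, -9, -18], [-6, 7, 6]] (rows indexed by j, columns by k). So it suffices to write M as a sum of two rank-1 matrices.
The rows of M satisfy (row 1) = 2·(row 0) − 5·(row 2), so splitting by rows, M = (1, 2, 0)(-18, 13, 6)ᵀ + (0, -5, 1)(-6, 7, 6)ᵀ.
Hence T = (1, -1) ⊗ (1, 2, 0) ⊗ (-18, 13, 6) + (1, -1) ⊗ (0, -5, 1) ⊗ (-6, 7, 6), so rank(T) ≤ 2.
These bounds meet, so rank(T) = 2.

2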